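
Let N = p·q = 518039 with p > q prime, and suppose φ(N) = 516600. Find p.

739

φ(n) = (p−1)(q−1) = n − (p+q) + 1, so p + q = 518039 − 516600 + 1 = 1440.
p and q are the roots of t² − 1440t + 518039 = 0.
Discriminant: 1440² − 4·518039 = 2073600 − 2072156 = 1444; √1444 = 38.
q = (1440 − 38)/2 = 701, p = (1440 + 38)/2 = 739.
Check: 701 · 739 = 518039.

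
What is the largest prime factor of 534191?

67

534191 = 7 · 76313
76313 = 17 · 4489
4489 = 67 · 67
67 = 67 · 1
So 534191 = 7 · 17 · 67^2; the largest prime factor is 67.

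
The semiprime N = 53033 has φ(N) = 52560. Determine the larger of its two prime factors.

φ(n) = (p−1)(q−1) = n − (p+q) + 1, so p + q = 53033 − 52560 + 1 = 474.
p and q are the roots of t² − 474t + 53033 = 0.
Discriminant: 474² − 4·53033 = 224676 − 212132 = 12544; √12544 = 112.
q = (474 − 112)/2 = 181, p = (474 + 112)/2 = 293.
Check: 181 · 293 = 53033.

293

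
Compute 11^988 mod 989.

11^1 ≡ 11 (mod 989)
11^2 ≡ 11^2 = 121 ≡ 121 (mod 989)
11^4 ≡ 121^2 = 14641 ≡ 795 (mod 989)
11^8 ≡ 795^2 = 632025 ≡ 54 (mod 989)
11^16 ≡ 54^2 = 2916 ≡ 938 (mod 989)
11^32 ≡ 938^2 = 879844 ≡ 623 (mod 989)
11^64 ≡ 623^2 = 388129 ≡ 441 (mod 989)
11^128 ≡ 441^2 = 194481 ≡ 637 (mod 989)
11^256 ≡ 637^2 = 405769 ≡ 279 (mod 989)
11^512 ≡ 279^2 = 77841 ≡ 699 (mod 989)
988 = 512 + 256 + 128 + 64 + 16 + 8 + 4 in binary powers of 2.
So 11^988 ≡ 699 · 279 · 637 · 441 · 938 · 54 · 795 ≡ 441 (mod 989).
Since 441 ≠ 1, base 11 is a Fermat witness: 989 is composite.

441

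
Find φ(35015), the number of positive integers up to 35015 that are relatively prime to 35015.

Factor: 35015 = 5 · 47 · 149.
φ(35015) = (5−1) · (47−1) · (149−1) = 4 · 46 · 148 = 27232.

27232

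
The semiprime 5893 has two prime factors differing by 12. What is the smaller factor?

Since p = q + 12, we have 5893 = q(q + 12), so q² + 12q − 5893 = 0.
Discriminant: 12² + 4·5893 = 144 + 23572 = 23716; √23716 = 154.
q = (−12 + 154)/2 = 71, and p = q + 12 = 83.
Check: 71 · 83 = 5893.

71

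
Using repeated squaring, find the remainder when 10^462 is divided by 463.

1

10^1 ≡ 10 (mod 463)
10^2 ≡ 10^2 = 100 ≡ 100 (mod 463)
10^4 ≡ 100^2 = 10000 ≡ 277 (mod 463)
10^8 ≡ 277^2 = 76729 ≡ 334 (mod 463)
10^16 ≡ 334^2 = 111556 ≡ 436 (mod 463)
10^32 ≡ 436^2 = 190096 ≡ 266 (mod 463)
10^64 ≡ 266^2 = 70756 ≡ 380 (mod 463)
10^128 ≡ 380^2 = 144400 ≡ 407 (mod 463)
10^256 ≡ 407^2 = 165649 ≡ 358 (mod 463)
462 = 256 + 128 + 64 + 8 + 4 + 2 in binary powers of 2.
So 10^462 ≡ 358 · 407 · 380 · 334 · 277 · 100 ≡ 1 (mod 463).
Since the result is 1, base 10 gives no evidence that 463 is composite.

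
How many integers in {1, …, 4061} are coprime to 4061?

3900

Factor: 4061 = 31 · 131.
φ(4061) = (31−1) · (131−1) = 30 · 130 = 3900.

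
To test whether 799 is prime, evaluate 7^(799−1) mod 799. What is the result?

773

7^1 ≡ 7 (mod 799)
7^2 ≡ 7^2 = 49 ≡ 49 (mod 799)
7^4 ≡ 49^2 = 2401 ≡ 4 (mod 799)
7^8 ≡ 4^2 = 16 ≡ 16 (mod 799)
7^16 ≡ 16^2 = 256 ≡ 256 (mod 799)
7^32 ≡ 256^2 = 65536 ≡ 18 (mod 799)
7^64 ≡ 18^2 = 324 ≡ 324 (mod 799)
7^128 ≡ 324^2 = 104976 ≡ 307 (mod 799)
7^256 ≡ 307^2 = 94249 ≡ 766 (mod 799)
7^512 ≡ 766^2 = 586756 ≡ 290 (mod 799)
798 = 512 + 256 + 16 + 8 + 4 + 2 in binary powers of 2.
So 7^798 ≡ 290 · 766 · 256 · 16 · 4 · 49 ≡ 773 (mod 799).
Since 773 ≠ 1, base 7 is a Fermat witness: 799 is composite.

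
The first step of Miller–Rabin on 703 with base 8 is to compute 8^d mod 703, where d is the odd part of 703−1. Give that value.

703 − 1 = 702 = 2^1 · 351, so d = 351.
8^1 ≡ 8 (mod 703)
8^2 ≡ 8^2 = 64 ≡ 64 (mod 703)
8^4 ≡ 64^2 = 4096 ≡ 581 (mod 703)
8^8 ≡ 581^2 = 337561 ≡ 121 (mod 703)
8^16 ≡ 121^2 = 14641 ≡ 581 (mod 703)
8^32 ≡ 581^2 = 337561 ≡ 121 (mod 703)
8^64 ≡ 121^2 = 14641 ≡ 581 (mod 703)
8^128 ≡ 581^2 = 337561 ≡ 121 (mod 703)
8^256 ≡ 121^2 = 14641 ≡ 581 (mod 703)
351 = 256 + 64 + 16 + 8 + 4 + 2 + 1 in binary powers of 2.
So 8^351 ≡ 581 · 581 · 581 · 121 · 581 · 64 · 8 ≡ 512 (mod 703).
Squaring chain: 512; never reaches −1, so base 8 is a Miller–Rabin witness that 703 is composite.

512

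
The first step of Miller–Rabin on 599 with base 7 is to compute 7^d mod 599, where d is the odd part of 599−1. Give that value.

599 − 1 = 598 = 2^1 · 299, so d = 299.
7^1 ≡ 7 (mod 599)
7^2 ≡ 7^2 = 49 ≡ 49 (mod 599)
7^4 ≡ 49^2 = 2401 ≡ 5 (mod 599)
7^8 ≡ 5^2 = 25 ≡ 25 (mod 599)
7^16 ≡ 25^2 = 625 ≡ 26 (mod 599)
7^32 ≡ 26^2 = 676 ≡ 77 (mod 599)
7^64 ≡ 77^2 = 5929 ≡ 538 (mod 599)
7^128 ≡ 538^2 = 289444 ≡ 127 (mod 599)
7^256 ≡ 127^2 = 16129 ≡ 555 (mod 599)
299 = 256 + 32 + 8 + 2 + 1 in binary powers of 2.
So 7^299 ≡ 555 · 77 · 25 · 49 · 7 ≡ 598 (mod 599).
Since 7^d ≡ 598 (mod 599), base 7 does not prove 599 composite.

598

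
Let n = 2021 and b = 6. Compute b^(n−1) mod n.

6^1 ≡ 6 (mod 2021)
6^2 ≡ 6^2 = 36 ≡ 36 (mod 2021)
6^4 ≡ 36^2 = 1296 ≡ 1296 (mod 2021)
6^8 ≡ 1296^2 = 1679616 ≡ 165 (mod 2021)
6^16 ≡ 165^2 = 27225 ≡ 952 (mod 2021)
6^32 ≡ 952^2 = 906304 ≡ 896 (mod 2021)
6^64 ≡ 896^2 = 802816 ≡ 479 (mod 2021)
6^128 ≡ 479^2 = 229441 ≡ 1068 (mod 2021)
6^256 ≡ 1068^2 = 1140624 ≡ 780 (mod 2021)
6^512 ≡ 780^2 = 608400 ≡ 79 (mod 2021)
6^1024 ≡ 79^2 = 6241 ≡ 178 (mod 2021)
2020 = 1024 + 512 + 256 + 128 + 64 + 32 + 4 in binary powers of 2.
So 6^2020 ≡ 178 · 79 · 780 · 1068 · 479 · 896 · 1296 ≡ 1511 (mod 2021).
Since 1511 ≠ 1, base 6 is a Fermat witness: 2021 is composite.

1511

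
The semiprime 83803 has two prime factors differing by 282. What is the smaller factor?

181

Since p = q + 282, we have 83803 = q(q + 282), so q² + 282q − 83803 = 0.
Discriminant: 282² + 4·83803 = 79524 + 335212 = 414736; √414736 = 644.
q = (−282 + 644)/2 = 181, and p = q + 282 = 463.
Check: 181 · 463 = 83803.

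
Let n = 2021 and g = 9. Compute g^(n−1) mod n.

1358

9^1 ≡ 9 (mod 2021)
9^2 ≡ 9^2 = 81 ≡ 81 (mod 2021)
9^4 ≡ 81^2 = 6561 ≡ 498 (mod 2021)
9^8 ≡ 498^2 = 248004 ≡ 1442 (mod 2021)
9^16 ≡ 1442^2 = 2079364 ≡ 1776 (mod 2021)
9^32 ≡ 1776^2 = 3154176 ≡ 1416 (mod 2021)
9^64 ≡ 1416^2 = 2005056 ≡ 224 (mod 2021)
9^128 ≡ 224^2 = 50176 ≡ 1672 (mod 2021)
9^256 ≡ 1672^2 = 2795584 ≡ 541 (mod 2021)
9^512 ≡ 541^2 = 292681 ≡ 1657 (mod 2021)
9^1024 ≡ 1657^2 = 2745649 ≡ 1131 (mod 2021)
2020 = 1024 + 512 + 256 + 128 + 64 + 32 + 4 in binary powers of 2.
So 9^2020 ≡ 1131 · 1657 · 541 · 1672 · 224 · 1416 · 498 ≡ 1358 (mod 2021).
Since 1358 ≠ 1, base 9 is a Fermat witness: 2021 is composite.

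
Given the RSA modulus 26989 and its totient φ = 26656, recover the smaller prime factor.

137

φ(n) = (p−1)(q−1) = n − (p+q) + 1, so p + q = 26989 − 26656 + 1 = 334.
p and q are the roots of t² − 334t + 26989 = 0.
Discriminant: 334² − 4·26989 = 111556 − 107956 = 3600; √3600 = 60.
q = (334 − 60)/2 = 137, p = (334 + 60)/2 = 197.
Check: 137 · 197 = 26989.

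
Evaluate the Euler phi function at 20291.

19992

Factor: 20291 = 103 · 197.
φ(20291) = (103−1) · (197−1) = 102 · 196 = 19992.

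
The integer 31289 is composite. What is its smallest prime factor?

31289 is odd.
Digit sum 23, not divisible by 3.
Ends in 9: not divisible by 5.
7: 31289 = 7·4469 + 6
11: 31289 = 11·2844 + 5
13: 31289 = 13·2406 + 11
17: 31289 = 17·1840 + 9
19: 31289 = 19·1646 + 15
23: 31289 = 23·1360 + 9
29: 31289 = 29·1078 + 27
31: 31289 = 31·1009 + 10
37: 31289 = 37·845 + 24
41: 31289 = 41·763 + 6
43: 31289 = 43·727 + 28
47: 31289 = 47·665 + 34
53: 31289 = 53·590 + 19
59: 31289 = 59·530 + 19
61: 31289 = 61·512 + 57
67: 31289 = 67·467

67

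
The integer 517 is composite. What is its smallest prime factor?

517 is odd.
Digit sum 13, not divisible by 3.
Ends in 7: not divisible by 5.
7: 517 = 7·73 + 6
11: 517 = 11·47

11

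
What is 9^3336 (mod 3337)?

9^1 ≡ 9 (mod 3337)
9^2 ≡ 9^2 = 81 ≡ 81 (mod 3337)
9^4 ≡ 81^2 = 6561 ≡ 3224 (mod 3337)
9^8 ≡ 3224^2 = 10394176 ≡ 2758 (mod 3337)
9^16 ≡ 2758^2 = 7606564 ≡ 1541 (mod 3337)
9^32 ≡ 1541^2 = 2374681 ≡ 2074 (mod 3337)
9^64 ≡ 2074^2 = 4301476 ≡ 83 (mod 3337)
9^128 ≡ 83^2 = 6889 ≡ 215 (mod 3337)
9^256 ≡ 215^2 = 46225 ≡ 2844 (mod 3337)
9^512 ≡ 2844^2 = 8088336 ≡ 2785 (mod 3337)
9^1024 ≡ 2785^2 = 7756225 ≡ 1037 (mod 3337)
9^2048 ≡ 1037^2 = 1075369 ≡ 855 (mod 3337)
3336 = 2048 + 1024 + 256 + 8 in binary powers of 2.
So 9^3336 ≡ 855 · 1037 · 2844 · 2758 ≡ 714 (mod 3337).
Since 714 ≠ 1, base 9 is a Fermat witness: 3337 is composite.

714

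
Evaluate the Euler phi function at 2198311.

2146560

Factor: 2198311 = 97 · 131 · 173.
φ(2198311) = (97−1) · (131−1) · (173−1) = 96 · 130 · 172 = 2146560.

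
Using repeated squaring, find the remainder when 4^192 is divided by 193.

4^1 ≡ 4 (mod 193)
4^2 ≡ 4^2 = 16 ≡ 16 (mod 193)
4^4 ≡ 16^2 = 256 ≡ 63 (mod 193)
4^8 ≡ 63^2 = 3969 ≡ 109 (mod 193)
4^16 ≡ 109^2 = 11881 ≡ 108 (mod 193)
4^32 ≡ 108^2 = 11664 ≡ 84 (mod 193)
4^64 ≡ 84^2 = 7056 ≡ 108 (mod 193)
4^128 ≡ 108^2 = 11664 ≡ 84 (mod 193)
192 = 128 + 64 in binary powers of 2.
So 4^192 ≡ 84 · 108 ≡ 1 (mod 193).
Since the result is 1, base 4 gives no evidence that 193 is composite.

1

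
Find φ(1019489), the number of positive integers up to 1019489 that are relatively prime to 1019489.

Factor: 1019489 = 71 · 83 · 173.
φ(1019489) = (71−1) · (83−1) · (173−1) = 70 · 82 · 172 = 987280.

987280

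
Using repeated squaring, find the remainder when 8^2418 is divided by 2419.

1255

8^1 ≡ 8 (mod 2419)
8^2 ≡ 8^2 = 64 ≡ 64 (mod 2419)
8^4 ≡ 64^2 = 4096 ≡ 1677 (mod 2419)
8^8 ≡ 1677^2 = 2812329 ≡ 1451 (mod 2419)
8^16 ≡ 1451^2 = 2105401 ≡ 871 (mod 2419)
8^32 ≡ 871^2 = 758641 ≡ 1494 (mod 2419)
8^64 ≡ 1494^2 = 2232036 ≡ 1718 (mod 2419)
8^128 ≡ 1718^2 = 2951524 ≡ 344 (mod 2419)
8^256 ≡ 344^2 = 118336 ≡ 2224 (mod 2419)
8^512 ≡ 2224^2 = 4946176 ≡ 1740 (mod 2419)
8^1024 ≡ 1740^2 = 3027600 ≡ 1431 (mod 2419)
8^2048 ≡ 1431^2 = 2047761 ≡ 1287 (mod 2419)
2418 = 2048 + 256 + 64 + 32 + 16 + 2 in binary powers of 2.
So 8^2418 ≡ 1287 · 2224 · 1718 · 1494 · 871 · 64 ≡ 1255 (mod 2419).
Since 1255 ≠ 1, base 8 is a Fermat witness: 2419 is composite.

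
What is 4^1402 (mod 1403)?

1001

4^1 ≡ 4 (mod 1403)
4^2 ≡ 4^2 = 16 ≡ 16 (mod 1403)
4^4 ≡ 16^2 = 256 ≡ 256 (mod 1403)
4^8 ≡ 256^2 = 65536 ≡ 998 (mod 1403)
4^16 ≡ 998^2 = 996004 ≡ 1277 (mod 1403)
4^32 ≡ 1277^2 = 1630729 ≡ 443 (mod 1403)
4^64 ≡ 443^2 = 196249 ≡ 1232 (mod 1403)
4^128 ≡ 1232^2 = 1517824 ≡ 1181 (mod 1403)
4^256 ≡ 1181^2 = 1394761 ≡ 179 (mod 1403)
4^512 ≡ 179^2 = 32041 ≡ 1175 (mod 1403)
4^1024 ≡ 1175^2 = 1380625 ≡ 73 (mod 1403)
1402 = 1024 + 256 + 64 + 32 + 16 + 8 + 2 in binary powers of 2.
So 4^1402 ≡ 73 · 179 · 1232 · 443 · 1277 · 998 · 16 ≡ 1001 (mod 1403).
Since 1001 ≠ 1, base 4 is a Fermat witness: 1403 is composite.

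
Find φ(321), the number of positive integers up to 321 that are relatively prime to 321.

Factor: 321 = 3 · 107.
φ(321) = (3−1) · (107−1) = 2 · 106 = 212.

212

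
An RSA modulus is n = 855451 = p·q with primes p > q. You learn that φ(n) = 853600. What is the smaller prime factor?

φ(n) = (p−1)(q−1) = n − (p+q) + 1, so p + q = 855451 − 853600 + 1 = 1852.
p and q are the roots of t² − 1852t + 855451 = 0.
Discriminant: 1852² − 4·855451 = 3429904 − 3421804 = 8100; √8100 = 90.
q = (1852 − 90)/2 = 881, p = (1852 + 90)/2 = 971.
Check: 881 · 971 = 855451.

881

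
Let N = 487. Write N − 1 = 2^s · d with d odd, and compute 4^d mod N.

487 − 1 = 486 = 2^1 · 243, so d = 243.
4^1 ≡ 4 (mod 487)
4^2 ≡ 4^2 = 16 ≡ 16 (mod 487)
4^4 ≡ 16^2 = 256 ≡ 256 (mod 487)
4^8 ≡ 256^2 = 65536 ≡ 278 (mod 487)
4^16 ≡ 278^2 = 77284 ≡ 338 (mod 487)
4^32 ≡ 338^2 = 114244 ≡ 286 (mod 487)
4^64 ≡ 286^2 = 81796 ≡ 467 (mod 487)
4^128 ≡ 467^2 = 218089 ≡ 400 (mod 487)
243 = 128 + 64 + 32 + 16 + 2 + 1 in binary powers of 2.
So 4^243 ≡ 400 · 467 · 286 · 338 · 16 · 4 ≡ 1 (mod 487).
Since 4^d ≡ 1 (mod 487), base 4 does not prove 487 composite.

1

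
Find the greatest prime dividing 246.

41

246 = 2 · 123
123 = 3 · 41
41 is prime.
So 246 = 2 · 3 · 41; the largest prime factor is 41.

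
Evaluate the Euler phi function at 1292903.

Factor: 1292903 = 73 · 89 · 199.
φ(1292903) = (73−1) · (89−1) · (199−1) = 72 · 88 · 198 = 1254528.

1254528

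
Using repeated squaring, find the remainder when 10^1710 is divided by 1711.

10^1 ≡ 10 (mod 1711)
10^2 ≡ 10^2 = 100 ≡ 100 (mod 1711)
10^4 ≡ 100^2 = 10000 ≡ 1445 (mod 1711)
10^8 ≡ 1445^2 = 2088025 ≡ 605 (mod 1711)
10^16 ≡ 605^2 = 366025 ≡ 1582 (mod 1711)
10^32 ≡ 1582^2 = 2502724 ≡ 1242 (mod 1711)
10^64 ≡ 1242^2 = 1542564 ≡ 953 (mod 1711)
10^128 ≡ 953^2 = 908209 ≡ 1379 (mod 1711)
10^256 ≡ 1379^2 = 1901641 ≡ 720 (mod 1711)
10^512 ≡ 720^2 = 518400 ≡ 1678 (mod 1711)
10^1024 ≡ 1678^2 = 2815684 ≡ 1089 (mod 1711)
1710 = 1024 + 512 + 128 + 32 + 8 + 4 + 2 in binary powers of 2.
So 10^1710 ≡ 1089 · 1678 · 1379 · 1242 · 605 · 1445 · 100 ≡ 1115 (mod 1711).
Since 1115 ≠ 1, base 10 is a Fermat witness: 1711 is composite.

1115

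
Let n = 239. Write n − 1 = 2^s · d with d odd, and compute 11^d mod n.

239 − 1 = 238 = 2^1 · 119, so d = 119.
11^1 ≡ 11 (mod 239)
11^2 ≡ 11^2 = 121 ≡ 121 (mod 239)
11^4 ≡ 121^2 = 14641 ≡ 62 (mod 239)
11^8 ≡ 62^2 = 3844 ≡ 20 (mod 239)
11^16 ≡ 20^2 = 400 ≡ 161 (mod 239)
11^32 ≡ 161^2 = 25921 ≡ 109 (mod 239)
11^64 ≡ 109^2 = 11881 ≡ 170 (mod 239)
119 = 64 + 32 + 16 + 4 + 2 + 1 in binary powers of 2.
So 11^119 ≡ 170 · 109 · 161 · 62 · 121 · 11 ≡ 1 (mod 239).
Since 11^d ≡ 1 (mod 239), base 11 does not prove 239 composite.

1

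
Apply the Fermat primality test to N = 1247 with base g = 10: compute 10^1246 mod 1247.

608

10^1 ≡ 10 (mod 1247)
10^2 ≡ 10^2 = 100 ≡ 100 (mod 1247)
10^4 ≡ 100^2 = 10000 ≡ 24 (mod 1247)
10^8 ≡ 24^2 = 576 ≡ 576 (mod 1247)
10^16 ≡ 576^2 = 331776 ≡ 74 (mod 1247)
10^32 ≡ 74^2 = 5476 ≡ 488 (mod 1247)
10^64 ≡ 488^2 = 238144 ≡ 1214 (mod 1247)
10^128 ≡ 1214^2 = 1473796 ≡ 1089 (mod 1247)
10^256 ≡ 1089^2 = 1185921 ≡ 24 (mod 1247)
10^512 ≡ 24^2 = 576 ≡ 576 (mod 1247)
10^1024 ≡ 576^2 = 331776 ≡ 74 (mod 1247)
1246 = 1024 + 128 + 64 + 16 + 8 + 4 + 2 in binary powers of 2.
So 10^1246 ≡ 74 · 1089 · 1214 · 74 · 576 · 24 · 100 ≡ 608 (mod 1247).
Since 608 ≠ 1, base 10 is a Fermat witness: 1247 is composite.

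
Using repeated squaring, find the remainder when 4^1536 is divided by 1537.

4^1 ≡ 4 (mod 1537)
4^2 ≡ 4^2 = 16 ≡ 16 (mod 1537)
4^4 ≡ 16^2 = 256 ≡ 256 (mod 1537)
4^8 ≡ 256^2 = 65536 ≡ 982 (mod 1537)
4^16 ≡ 982^2 = 964324 ≡ 625 (mod 1537)
4^32 ≡ 625^2 = 390625 ≡ 227 (mod 1537)
4^64 ≡ 227^2 = 51529 ≡ 808 (mod 1537)
4^128 ≡ 808^2 = 652864 ≡ 1176 (mod 1537)
4^256 ≡ 1176^2 = 1382976 ≡ 1213 (mod 1537)
4^512 ≡ 1213^2 = 1471369 ≡ 460 (mod 1537)
4^1024 ≡ 460^2 = 211600 ≡ 1031 (mod 1537)
1536 = 1024 + 512 in binary powers of 2.
So 4^1536 ≡ 1031 · 460 ≡ 864 (mod 1537).
Since 864 ≠ 1, base 4 is a Fermat witness: 1537 is composite.

864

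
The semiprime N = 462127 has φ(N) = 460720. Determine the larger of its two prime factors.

887

φ(n) = (p−1)(q−1) = n − (p+q) + 1, so p + q = 462127 − 460720 + 1 = 1408.
p and q are the roots of t² − 1408t + 462127 = 0.
Discriminant: 1408² − 4·462127 = 1982464 − 1848508 = 133956; √133956 = 366.
q = (1408 − 366)/2 = 521, p = (1408 + 366)/2 = 887.
Check: 521 · 887 = 462127.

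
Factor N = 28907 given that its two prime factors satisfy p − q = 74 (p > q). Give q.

137

Since p = q + 74, we have 28907 = q(q + 74), so q² + 74q − 28907 = 0.
Discriminant: 74² + 4·28907 = 5476 + 115628 = 121104; √121104 = 348.
q = (−74 + 348)/2 = 137, and p = q + 74 = 211.
Check: 137 · 211 = 28907.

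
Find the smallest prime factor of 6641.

29

6641 is odd.
Digit sum 17, not divisible by 3.
Ends in 1: not divisible by 5.
7: 6641 = 7·948 + 5
11: 6641 = 11·603 + 8
13: 6641 = 13·510 + 11
17: 6641 = 17·390 + 11
19: 6641 = 19·349 + 10
23: 6641 = 23·288 + 17
29: 6641 = 29·229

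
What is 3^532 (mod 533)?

3^1 ≡ 3 (mod 533)
3^2 ≡ 3^2 = 9 ≡ 9 (mod 533)
3^4 ≡ 9^2 = 81 ≡ 81 (mod 533)
3^8 ≡ 81^2 = 6561 ≡ 165 (mod 533)
3^16 ≡ 165^2 = 27225 ≡ 42 (mod 533)
3^32 ≡ 42^2 = 1764 ≡ 165 (mod 533)
3^64 ≡ 165^2 = 27225 ≡ 42 (mod 533)
3^128 ≡ 42^2 = 1764 ≡ 165 (mod 533)
3^256 ≡ 165^2 = 27225 ≡ 42 (mod 533)
3^512 ≡ 42^2 = 1764 ≡ 165 (mod 533)
532 = 512 + 16 + 4 in binary powers of 2.
So 3^532 ≡ 165 · 42 · 81 ≡ 81 (mod 533).
Since 81 ≠ 1, base 3 is a Fermat witness: 533 is composite.

81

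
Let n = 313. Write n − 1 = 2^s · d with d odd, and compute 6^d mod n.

25

313 − 1 = 312 = 2^3 · 39, so d = 39.
6^1 ≡ 6 (mod 313)
6^2 ≡ 6^2 = 36 ≡ 36 (mod 313)
6^4 ≡ 36^2 = 1296 ≡ 44 (mod 313)
6^8 ≡ 44^2 = 1936 ≡ 58 (mod 313)
6^16 ≡ 58^2 = 3364 ≡ 234 (mod 313)
6^32 ≡ 234^2 = 54756 ≡ 294 (mod 313)
39 = 32 + 4 + 2 + 1 in binary powers of 2.
So 6^39 ≡ 294 · 44 · 36 · 6 ≡ 25 (mod 313).
Squaring chain: 25 → 312 → 1; reaches −1, so base 6 does not prove 313 composite.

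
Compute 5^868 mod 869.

356

5^1 ≡ 5 (mod 869)
5^2 ≡ 5^2 = 25 ≡ 25 (mod 869)
5^4 ≡ 25^2 = 625 ≡ 625 (mod 869)
5^8 ≡ 625^2 = 390625 ≡ 444 (mod 869)
5^16 ≡ 444^2 = 197136 ≡ 742 (mod 869)
5^32 ≡ 742^2 = 550564 ≡ 487 (mod 869)
5^64 ≡ 487^2 = 237169 ≡ 801 (mod 869)
5^128 ≡ 801^2 = 641601 ≡ 279 (mod 869)
5^256 ≡ 279^2 = 77841 ≡ 500 (mod 869)
5^512 ≡ 500^2 = 250000 ≡ 597 (mod 869)
868 = 512 + 256 + 64 + 32 + 4 in binary powers of 2.
So 5^868 ≡ 597 · 500 · 801 · 487 · 625 ≡ 356 (mod 869).
Since 356 ≠ 1, base 5 is a Fermat witness: 869 is composite.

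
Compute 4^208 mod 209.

42

4^1 ≡ 4 (mod 209)
4^2 ≡ 4^2 = 16 ≡ 16 (mod 209)
4^4 ≡ 16^2 = 256 ≡ 47 (mod 209)
4^8 ≡ 47^2 = 2209 ≡ 119 (mod 209)
4^16 ≡ 119^2 = 14161 ≡ 158 (mod 209)
4^32 ≡ 158^2 = 24964 ≡ 93 (mod 209)
4^64 ≡ 93^2 = 8649 ≡ 80 (mod 209)
4^128 ≡ 80^2 = 6400 ≡ 130 (mod 209)
208 = 128 + 64 + 16 in binary powers of 2.
So 4^208 ≡ 130 · 80 · 158 ≡ 42 (mod 209).
Since 42 ≠ 1, base 4 is a Fermat witness: 209 is composite.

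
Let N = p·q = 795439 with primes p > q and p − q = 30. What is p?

907

Since p = q + 30, we have 795439 = q(q + 30), so q² + 30q − 795439 = 0.
Discriminant: 30² + 4·795439 = 900 + 3181756 = 3182656; √3182656 = 1784.
q = (−30 + 1784)/2 = 877, and p = q + 30 = 907.
Check: 877 · 907 = 795439.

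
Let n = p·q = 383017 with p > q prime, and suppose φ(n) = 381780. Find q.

607

φ(n) = (p−1)(q−1) = n − (p+q) + 1, so p + q = 383017 − 381780 + 1 = 1238.
p and q are the roots of t² − 1238t + 383017 = 0.
Discriminant: 1238² − 4·383017 = 1532644 − 1532068 = 576; √576 = 24.
q = (1238 − 24)/2 = 607, p = (1238 + 24)/2 = 631.
Check: 607 · 631 = 383017.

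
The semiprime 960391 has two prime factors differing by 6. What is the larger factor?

Since p = q + 6, we have 960391 = q(q + 6), so q² + 6q − 960391 = 0.
Discriminant: 6² + 4·960391 = 36 + 3841564 = 3841600; √3841600 = 1960.
q = (−6 + 1960)/2 = 977, and p = q + 6 = 983.
Check: 977 · 983 = 960391.

983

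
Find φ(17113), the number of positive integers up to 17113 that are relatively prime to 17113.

16848

Factor: 17113 = 109 · 157.
φ(17113) = (109−1) · (157−1) = 108 · 156 = 16848.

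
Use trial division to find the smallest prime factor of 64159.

64159 is odd.
Digit sum 25, not divisible by 3.
Ends in 9: not divisible by 5.
7: 64159 = 7·9165 + 4
11: 64159 = 11·5832 + 7
13: 64159 = 13·4935 + 4
17: 64159 = 17·3774 + 1
19: 64159 = 19·3376 + 15
23: 64159 = 23·2789 + 12
29: 64159 = 29·2212 + 11
31: 64159 = 31·2069 + 20
37: 64159 = 37·1734 + 1
41: 64159 = 41·1564 + 35
43: 64159 = 43·1492 + 3
47: 64159 = 47·1365 + 4
53: 64159 = 53·1210 + 29
59: 64159 = 59·1087 + 26
61: 64159 = 61·1051 + 48
67: 64159 = 67·957 + 40
71: 64159 = 71·903 + 46
73: 64159 = 73·878 + 65
79: 64159 = 79·812 + 11
83: 64159 = 83·773

83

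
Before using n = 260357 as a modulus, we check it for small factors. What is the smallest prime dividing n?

260357 is odd.
Digit sum 23, not divisible by 3.
Ends in 7: not divisible by 5.
7: 260357 = 7·37193 + 6
11: 260357 = 11·23668 + 9
13: 260357 = 13·20027 + 6
17: 260357 = 17·15315 + 2
19: 260357 = 19·13703

19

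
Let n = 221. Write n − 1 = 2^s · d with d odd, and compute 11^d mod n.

54

221 − 1 = 220 = 2^2 · 55, so d = 55.
11^1 ≡ 11 (mod 221)
11^2 ≡ 11^2 = 121 ≡ 121 (mod 221)
11^4 ≡ 121^2 = 14641 ≡ 55 (mod 221)
11^8 ≡ 55^2 = 3025 ≡ 152 (mod 221)
11^16 ≡ 152^2 = 23104 ≡ 120 (mod 221)
11^32 ≡ 120^2 = 14400 ≡ 35 (mod 221)
55 = 32 + 16 + 4 + 2 + 1 in binary powers of 2.
So 11^55 ≡ 35 · 120 · 55 · 121 · 11 ≡ 54 (mod 221).
Squaring chain: 54 → 43; never reaches −1, so base 11 is a Miller–Rabin witness that 221 is composite.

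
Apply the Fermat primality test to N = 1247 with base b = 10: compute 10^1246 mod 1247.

608

10^1 ≡ 10 (mod 1247)
10^2 ≡ 10^2 = 100 ≡ 100 (mod 1247)
10^4 ≡ 100^2 = 10000 ≡ 24 (mod 1247)
10^8 ≡ 24^2 = 576 ≡ 576 (mod 1247)
10^16 ≡ 576^2 = 331776 ≡ 74 (mod 1247)
10^32 ≡ 74^2 = 5476 ≡ 488 (mod 1247)
10^64 ≡ 488^2 = 238144 ≡ 1214 (mod 1247)
10^128 ≡ 1214^2 = 1473796 ≡ 1089 (mod 1247)
10^256 ≡ 1089^2 = 1185921 ≡ 24 (mod 1247)
10^512 ≡ 24^2 = 576 ≡ 576 (mod 1247)
10^1024 ≡ 576^2 = 331776 ≡ 74 (mod 1247)
1246 = 1024 + 128 + 64 + 16 + 8 + 4 + 2 in binary powers of 2.
So 10^1246 ≡ 74 · 1089 · 1214 · 74 · 576 · 24 · 100 ≡ 608 (mod 1247).
Since 608 ≠ 1, base 10 is a Fermat witness: 1247 is composite.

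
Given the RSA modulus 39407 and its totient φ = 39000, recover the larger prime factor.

251

φ(n) = (p−1)(q−1) = n − (p+q) + 1, so p + q = 39407 − 39000 + 1 = 408.
p and q are the roots of t² − 408t + 39407 = 0.
Discriminant: 408² − 4·39407 = 166464 − 157628 = 8836; √8836 = 94.
q = (408 − 94)/2 = 157, p = (408 + 94)/2 = 251.
Check: 157 · 251 = 39407.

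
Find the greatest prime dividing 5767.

79

5767 = 73 · 79
79 is prime.
So 5767 = 73 · 79; the largest prime factor is 79.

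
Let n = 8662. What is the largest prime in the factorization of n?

71

8662 = 2 · 4331
4331 = 61 · 71
71 is prime.
So 8662 = 2 · 61 · 71; the largest prime factor is 71.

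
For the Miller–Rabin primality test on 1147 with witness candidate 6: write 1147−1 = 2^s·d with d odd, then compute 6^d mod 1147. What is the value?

1147 − 1 = 1146 = 2^1 · 573, so d = 573.
6^1 ≡ 6 (mod 1147)
6^2 ≡ 6^2 = 36 ≡ 36 (mod 1147)
6^4 ≡ 36^2 = 1296 ≡ 149 (mod 1147)
6^8 ≡ 149^2 = 22201 ≡ 408 (mod 1147)
6^16 ≡ 408^2 = 166464 ≡ 149 (mod 1147)
6^32 ≡ 149^2 = 22201 ≡ 408 (mod 1147)
6^64 ≡ 408^2 = 166464 ≡ 149 (mod 1147)
6^128 ≡ 149^2 = 22201 ≡ 408 (mod 1147)
6^256 ≡ 408^2 = 166464 ≡ 149 (mod 1147)
6^512 ≡ 149^2 = 22201 ≡ 408 (mod 1147)
573 = 512 + 32 + 16 + 8 + 4 + 1 in binary powers of 2.
So 6^573 ≡ 408 · 408 · 149 · 408 · 149 · 6 ≡ 154 (mod 1147).
Squaring chain: 154; never reaches −1, so base 6 is a Miller–Rabin witness that 1147 is composite.

154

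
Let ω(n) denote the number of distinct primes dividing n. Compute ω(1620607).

3

1620607 = 29^2 · 1927
1927 = 41 · 47
1620607 = 29^2 · 41 · 47, which has 3 distinct prime factors.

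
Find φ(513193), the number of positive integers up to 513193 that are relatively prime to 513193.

Factor: 513193 = 47 · 61 · 179.
φ(513193) = (47−1) · (61−1) · (179−1) = 46 · 60 · 178 = 491280.

491280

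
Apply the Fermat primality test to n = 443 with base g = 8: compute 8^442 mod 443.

1

8^1 ≡ 8 (mod 443)
8^2 ≡ 8^2 = 64 ≡ 64 (mod 443)
8^4 ≡ 64^2 = 4096 ≡ 109 (mod 443)
8^8 ≡ 109^2 = 11881 ≡ 363 (mod 443)
8^16 ≡ 363^2 = 131769 ≡ 198 (mod 443)
8^32 ≡ 198^2 = 39204 ≡ 220 (mod 443)
8^64 ≡ 220^2 = 48400 ≡ 113 (mod 443)
8^128 ≡ 113^2 = 12769 ≡ 365 (mod 443)
8^256 ≡ 365^2 = 133225 ≡ 325 (mod 443)
442 = 256 + 128 + 32 + 16 + 8 + 2 in binary powers of 2.
So 8^442 ≡ 325 · 365 · 220 · 198 · 363 · 64 ≡ 1 (mod 443).
Since the result is 1, base 8 gives no evidence that 443 is composite.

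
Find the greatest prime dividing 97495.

37

97495 = 5 · 19499
19499 = 17 · 1147
1147 = 31 · 37
37 is prime.
So 97495 = 5 · 17 · 31 · 37; the largest prime factor is 37.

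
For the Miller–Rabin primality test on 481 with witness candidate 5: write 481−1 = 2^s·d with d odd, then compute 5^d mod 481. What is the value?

481 − 1 = 480 = 2^5 · 15, so d = 15.
5^1 ≡ 5 (mod 481)
5^2 ≡ 5^2 = 25 ≡ 25 (mod 481)
5^4 ≡ 25^2 = 625 ≡ 144 (mod 481)
5^8 ≡ 144^2 = 20736 ≡ 53 (mod 481)
15 = 8 + 4 + 2 + 1 in binary powers of 2.
So 5^15 ≡ 53 · 144 · 25 · 5 ≡ 177 (mod 481).
Squaring chain: 177 → 64 → 248 → 417 → 248; never reaches −1, so base 5 is a Miller–Rabin witness that 481 is composite.

177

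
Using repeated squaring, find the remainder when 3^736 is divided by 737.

3^1 ≡ 3 (mod 737)
3^2 ≡ 3^2 = 9 ≡ 9 (mod 737)
3^4 ≡ 9^2 = 81 ≡ 81 (mod 737)
3^8 ≡ 81^2 = 6561 ≡ 665 (mod 737)
3^16 ≡ 665^2 = 442225 ≡ 25 (mod 737)
3^32 ≡ 25^2 = 625 ≡ 625 (mod 737)
3^64 ≡ 625^2 = 390625 ≡ 15 (mod 737)
3^128 ≡ 15^2 = 225 ≡ 225 (mod 737)
3^256 ≡ 225^2 = 50625 ≡ 509 (mod 737)
3^512 ≡ 509^2 = 259081 ≡ 394 (mod 737)
736 = 512 + 128 + 64 + 32 in binary powers of 2.
So 3^736 ≡ 394 · 225 · 15 · 625 ≡ 223 (mod 737).
Since 223 ≠ 1, base 3 is a Fermat witness: 737 is composite.

223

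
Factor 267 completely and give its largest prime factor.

267 = 3 · 89
89 is prime.
So 267 = 3 · 89; the largest prime factor is 89.

89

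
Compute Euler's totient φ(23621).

Factor: 23621 = 13 · 23 · 79.
φ(23621) = (13−1) · (23−1) · (79−1) = 12 · 22 · 78 = 20592.

20592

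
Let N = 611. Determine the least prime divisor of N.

611 is odd.
Digit sum 8, not divisible by 3.
Ends in 1: not divisible by 5.
7: 611 = 7·87 + 2
11: 611 = 11·55 + 6
13: 611 = 13·47

13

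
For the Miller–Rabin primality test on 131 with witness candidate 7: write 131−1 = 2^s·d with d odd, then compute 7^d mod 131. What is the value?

1

131 − 1 = 130 = 2^1 · 65, so d = 65.
7^1 ≡ 7 (mod 131)
7^2 ≡ 7^2 = 49 ≡ 49 (mod 131)
7^4 ≡ 49^2 = 2401 ≡ 43 (mod 131)
7^8 ≡ 43^2 = 1849 ≡ 15 (mod 131)
7^16 ≡ 15^2 = 225 ≡ 94 (mod 131)
7^32 ≡ 94^2 = 8836 ≡ 59 (mod 131)
7^64 ≡ 59^2 = 3481 ≡ 75 (mod 131)
65 = 64 + 1 in binary powers of 2.
So 7^65 ≡ 75 · 7 ≡ 1 (mod 131).
Since 7^d ≡ 1 (mod 131), base 7 does not prove 131 composite.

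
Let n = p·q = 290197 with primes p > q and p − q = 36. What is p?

Since p = q + 36, we have 290197 = q(q + 36), so q² + 36q − 290197 = 0.
Discriminant: 36² + 4·290197 = 1296 + 1160788 = 1162084; √1162084 = 1078.
q = (−36 + 1078)/2 = 521, and p = q + 36 = 557.
Check: 521 · 557 = 290197.

557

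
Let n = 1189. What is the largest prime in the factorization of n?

1189 = 29 · 41
41 is prime.
So 1189 = 29 · 41; the largest prime factor is 41.

41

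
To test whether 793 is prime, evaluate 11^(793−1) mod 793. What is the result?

11^1 ≡ 11 (mod 793)
11^2 ≡ 11^2 = 121 ≡ 121 (mod 793)
11^4 ≡ 121^2 = 14641 ≡ 367 (mod 793)
11^8 ≡ 367^2 = 134689 ≡ 672 (mod 793)
11^16 ≡ 672^2 = 451584 ≡ 367 (mod 793)
11^32 ≡ 367^2 = 134689 ≡ 672 (mod 793)
11^64 ≡ 672^2 = 451584 ≡ 367 (mod 793)
11^128 ≡ 367^2 = 134689 ≡ 672 (mod 793)
11^256 ≡ 672^2 = 451584 ≡ 367 (mod 793)
11^512 ≡ 367^2 = 134689 ≡ 672 (mod 793)
792 = 512 + 256 + 16 + 8 in binary powers of 2.
So 11^792 ≡ 672 · 367 · 367 · 672 ≡ 1 (mod 793).
Since the result is 1, base 11 gives no evidence that 793 is composite.

1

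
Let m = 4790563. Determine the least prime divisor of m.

4790563 is odd.
Digit sum 34, not divisible by 3.
Ends in 3: not divisible by 5.
7: 4790563 = 7·684366 + 1
11: 4790563 = 11·435505 + 8
13: 4790563 = 13·368504 + 11
17: 4790563 = 17·281797 + 14
19: 4790563 = 19·252134 + 17
23: 4790563 = 23·208285 + 8
29: 4790563 = 29·165191 + 24
31: 4790563 = 31·154534 + 9
37: 4790563 = 37·129474 + 25
41: 4790563 = 41·116843

41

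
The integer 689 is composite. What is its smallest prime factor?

689 is odd.
Digit sum 23, not divisible by 3.
Ends in 9: not divisible by 5.
7: 689 = 7·98 + 3
11: 689 = 11·62 + 7
13: 689 = 13·53

13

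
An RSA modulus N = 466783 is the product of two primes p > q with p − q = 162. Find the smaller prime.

607

Since p = q + 162, we have 466783 = q(q + 162), so q² + 162q − 466783 = 0.
Discriminant: 162² + 4·466783 = 26244 + 1867132 = 1893376; √1893376 = 1376.
q = (−162 + 1376)/2 = 607, and p = q + 162 = 769.
Check: 607 · 769 = 466783.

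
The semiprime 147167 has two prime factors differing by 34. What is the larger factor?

Since p = q + 34, we have 147167 = q(q + 34), so q² + 34q − 147167 = 0.
Discriminant: 34² + 4·147167 = 1156 + 588668 = 589824; √589824 = 768.
q = (−34 + 768)/2 = 367, and p = q + 34 = 401.
Check: 367 · 401 = 147167.

401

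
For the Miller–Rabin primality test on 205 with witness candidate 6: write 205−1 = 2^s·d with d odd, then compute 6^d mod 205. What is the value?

151

205 − 1 = 204 = 2^2 · 51, so d = 51.
6^1 ≡ 6 (mod 205)
6^2 ≡ 6^2 = 36 ≡ 36 (mod 205)
6^4 ≡ 36^2 = 1296 ≡ 66 (mod 205)
6^8 ≡ 66^2 = 4356 ≡ 51 (mod 205)
6^16 ≡ 51^2 = 2601 ≡ 141 (mod 205)
6^32 ≡ 141^2 = 19881 ≡ 201 (mod 205)
51 = 32 + 16 + 2 + 1 in binary powers of 2.
So 6^51 ≡ 201 · 141 · 36 · 6 ≡ 151 (mod 205).
Squaring chain: 151 → 46; never reaches −1, so base 6 is a Miller–Rabin witness that 205 is composite.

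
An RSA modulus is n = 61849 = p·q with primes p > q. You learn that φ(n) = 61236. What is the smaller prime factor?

127

φ(n) = (p−1)(q−1) = n − (p+q) + 1, so p + q = 61849 − 61236 + 1 = 614.
p and q are the roots of t² − 614t + 61849 = 0.
Discriminant: 614² − 4·61849 = 376996 − 247396 = 129600; √129600 = 360.
q = (614 − 360)/2 = 127, p = (614 + 360)/2 = 487.
Check: 127 · 487 = 61849.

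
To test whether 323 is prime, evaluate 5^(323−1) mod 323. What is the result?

263

5^1 ≡ 5 (mod 323)
5^2 ≡ 5^2 = 25 ≡ 25 (mod 323)
5^4 ≡ 25^2 = 625 ≡ 302 (mod 323)
5^8 ≡ 302^2 = 91204 ≡ 118 (mod 323)
5^16 ≡ 118^2 = 13924 ≡ 35 (mod 323)
5^32 ≡ 35^2 = 1225 ≡ 256 (mod 323)
5^64 ≡ 256^2 = 65536 ≡ 290 (mod 323)
5^128 ≡ 290^2 = 84100 ≡ 120 (mod 323)
5^256 ≡ 120^2 = 14400 ≡ 188 (mod 323)
322 = 256 + 64 + 2 in binary powers of 2.
So 5^322 ≡ 188 · 290 · 25 ≡ 263 (mod 323).
Since 263 ≠ 1, base 5 is a Fermat witness: 323 is composite.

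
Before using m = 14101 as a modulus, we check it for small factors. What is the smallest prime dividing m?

14101 is odd.
Digit sum 7, not divisible by 3.
Ends in 1: not divisible by 5.
7: 14101 = 7·2014 + 3
11: 14101 = 11·1281 + 10
13: 14101 = 13·1084 + 9
17: 14101 = 17·829 + 8
19: 14101 = 19·742 + 3
23: 14101 = 23·613 + 2
29: 14101 = 29·486 + 7
31: 14101 = 31·454 + 27
37: 14101 = 37·381 + 4
41: 14101 = 41·343 + 38
43: 14101 = 43·327 + 40
47: 14101 = 47·300 + 1
53: 14101 = 53·266 + 3
59: 14101 = 59·239

59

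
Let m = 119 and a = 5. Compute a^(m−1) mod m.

2

5^1 ≡ 5 (mod 119)
5^2 ≡ 5^2 = 25 ≡ 25 (mod 119)
5^4 ≡ 25^2 = 625 ≡ 30 (mod 119)
5^8 ≡ 30^2 = 900 ≡ 67 (mod 119)
5^16 ≡ 67^2 = 4489 ≡ 86 (mod 119)
5^32 ≡ 86^2 = 7396 ≡ 18 (mod 119)
5^64 ≡ 18^2 = 324 ≡ 86 (mod 119)
118 = 64 + 32 + 16 + 4 + 2 in binary powers of 2.
So 5^118 ≡ 86 · 18 · 86 · 30 · 25 ≡ 2 (mod 119).
Since 2 ≠ 1, base 5 is a Fermat witness: 119 is composite.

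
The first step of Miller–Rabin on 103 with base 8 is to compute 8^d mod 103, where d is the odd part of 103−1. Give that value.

1

103 − 1 = 102 = 2^1 · 51, so d = 51.
8^1 ≡ 8 (mod 103)
8^2 ≡ 8^2 = 64 ≡ 64 (mod 103)
8^4 ≡ 64^2 = 4096 ≡ 79 (mod 103)
8^8 ≡ 79^2 = 6241 ≡ 61 (mod 103)
8^16 ≡ 61^2 = 3721 ≡ 13 (mod 103)
8^32 ≡ 13^2 = 169 ≡ 66 (mod 103)
51 = 32 + 16 + 2 + 1 in binary powers of 2.
So 8^51 ≡ 66 · 13 · 64 · 8 ≡ 1 (mod 103).
Since 8^d ≡ 1 (mod 103), base 8 does not prove 103 composite.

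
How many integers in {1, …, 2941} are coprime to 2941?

2752

Factor: 2941 = 17 · 173.
φ(2941) = (17−1) · (173−1) = 16 · 172 = 2752.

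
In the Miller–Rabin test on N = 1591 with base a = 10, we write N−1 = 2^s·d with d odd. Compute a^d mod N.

1591 − 1 = 1590 = 2^1 · 795, so d = 795.
10^1 ≡ 10 (mod 1591)
10^2 ≡ 10^2 = 100 ≡ 100 (mod 1591)
10^4 ≡ 100^2 = 10000 ≡ 454 (mod 1591)
10^8 ≡ 454^2 = 206116 ≡ 877 (mod 1591)
10^16 ≡ 877^2 = 769129 ≡ 676 (mod 1591)
10^32 ≡ 676^2 = 456976 ≡ 359 (mod 1591)
10^64 ≡ 359^2 = 128881 ≡ 10 (mod 1591)
10^128 ≡ 10^2 = 100 ≡ 100 (mod 1591)
10^256 ≡ 100^2 = 10000 ≡ 454 (mod 1591)
10^512 ≡ 454^2 = 206116 ≡ 877 (mod 1591)
795 = 512 + 256 + 16 + 8 + 2 + 1 in binary powers of 2.
So 10^795 ≡ 877 · 454 · 676 · 877 · 100 · 10 ≡ 778 (mod 1591).
Squaring chain: 778; never reaches −1, so base 10 is a Miller–Rabin witness that 1591 is composite.

778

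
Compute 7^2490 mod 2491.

713

7^1 ≡ 7 (mod 2491)
7^2 ≡ 7^2 = 49 ≡ 49 (mod 2491)
7^4 ≡ 49^2 = 2401 ≡ 2401 (mod 2491)
7^8 ≡ 2401^2 = 5764801 ≡ 627 (mod 2491)
7^16 ≡ 627^2 = 393129 ≡ 2042 (mod 2491)
7^32 ≡ 2042^2 = 4169764 ≡ 2321 (mod 2491)
7^64 ≡ 2321^2 = 5387041 ≡ 1499 (mod 2491)
7^128 ≡ 1499^2 = 2247001 ≡ 119 (mod 2491)
7^256 ≡ 119^2 = 14161 ≡ 1706 (mod 2491)
7^512 ≡ 1706^2 = 2910436 ≡ 948 (mod 2491)
7^1024 ≡ 948^2 = 898704 ≡ 1944 (mod 2491)
7^2048 ≡ 1944^2 = 3779136 ≡ 289 (mod 2491)
2490 = 2048 + 256 + 128 + 32 + 16 + 8 + 2 in binary powers of 2.
So 7^2490 ≡ 289 · 1706 · 119 · 2321 · 2042 · 627 · 49 ≡ 713 (mod 2491).
Since 713 ≠ 1, base 7 is a Fermat witness: 2491 is composite.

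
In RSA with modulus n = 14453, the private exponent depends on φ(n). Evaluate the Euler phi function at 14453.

14208

Factor: 14453 = 97 · 149.
φ(14453) = (97−1) · (149−1) = 96 · 148 = 14208.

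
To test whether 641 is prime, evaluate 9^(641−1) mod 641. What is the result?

1

9^1 ≡ 9 (mod 641)
9^2 ≡ 9^2 = 81 ≡ 81 (mod 641)
9^4 ≡ 81^2 = 6561 ≡ 151 (mod 641)
9^8 ≡ 151^2 = 22801 ≡ 366 (mod 641)
9^16 ≡ 366^2 = 133956 ≡ 628 (mod 641)
9^32 ≡ 628^2 = 394384 ≡ 169 (mod 641)
9^64 ≡ 169^2 = 28561 ≡ 357 (mod 641)
9^128 ≡ 357^2 = 127449 ≡ 531 (mod 641)
9^256 ≡ 531^2 = 281961 ≡ 562 (mod 641)
9^512 ≡ 562^2 = 315844 ≡ 472 (mod 641)
640 = 512 + 128 in binary powers of 2.
So 9^640 ≡ 472 · 531 ≡ 1 (mod 641).
Since the result is 1, base 9 gives no evidence that 641 is composite.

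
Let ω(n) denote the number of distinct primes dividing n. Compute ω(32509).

32509 = 19 · 1711
1711 = 29 · 59
32509 = 19 · 29 · 59, which has 3 distinct prime factors.

3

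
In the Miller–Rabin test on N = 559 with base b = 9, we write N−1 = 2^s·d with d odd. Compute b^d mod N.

391

559 − 1 = 558 = 2^1 · 279, so d = 279.
9^1 ≡ 9 (mod 559)
9^2 ≡ 9^2 = 81 ≡ 81 (mod 559)
9^4 ≡ 81^2 = 6561 ≡ 412 (mod 559)
9^8 ≡ 412^2 = 169744 ≡ 367 (mod 559)
9^16 ≡ 367^2 = 134689 ≡ 529 (mod 559)
9^32 ≡ 529^2 = 279841 ≡ 341 (mod 559)
9^64 ≡ 341^2 = 116281 ≡ 9 (mod 559)
9^128 ≡ 9^2 = 81 ≡ 81 (mod 559)
9^256 ≡ 81^2 = 6561 ≡ 412 (mod 559)
279 = 256 + 16 + 4 + 2 + 1 in binary powers of 2.
So 9^279 ≡ 412 · 529 · 412 · 81 · 9 ≡ 391 (mod 559).
Squaring chain: 391; never reaches −1, so base 9 is a Miller–Rabin witness that 559 is composite.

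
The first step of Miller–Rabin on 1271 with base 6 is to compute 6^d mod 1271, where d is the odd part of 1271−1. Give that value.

243

1271 − 1 = 1270 = 2^1 · 635, so d = 635.
6^1 ≡ 6 (mod 1271)
6^2 ≡ 6^2 = 36 ≡ 36 (mod 1271)
6^4 ≡ 36^2 = 1296 ≡ 25 (mod 1271)
6^8 ≡ 25^2 = 625 ≡ 625 (mod 1271)
6^16 ≡ 625^2 = 390625 ≡ 428 (mod 1271)
6^32 ≡ 428^2 = 183184 ≡ 160 (mod 1271)
6^64 ≡ 160^2 = 25600 ≡ 180 (mod 1271)
6^128 ≡ 180^2 = 32400 ≡ 625 (mod 1271)
6^256 ≡ 625^2 = 390625 ≡ 428 (mod 1271)
6^512 ≡ 428^2 = 183184 ≡ 160 (mod 1271)
635 = 512 + 64 + 32 + 16 + 8 + 2 + 1 in binary powers of 2.
So 6^635 ≡ 160 · 180 · 160 · 428 · 625 · 36 · 6 ≡ 243 (mod 1271).
Squaring chain: 243; never reaches −1, so base 6 is a Miller–Rabin witness that 1271 is composite.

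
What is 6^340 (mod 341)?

6^1 ≡ 6 (mod 341)
6^2 ≡ 6^2 = 36 ≡ 36 (mod 341)
6^4 ≡ 36^2 = 1296 ≡ 273 (mod 341)
6^8 ≡ 273^2 = 74529 ≡ 191 (mod 341)
6^16 ≡ 191^2 = 36481 ≡ 335 (mod 341)
6^32 ≡ 335^2 = 112225 ≡ 36 (mod 341)
6^64 ≡ 36^2 = 1296 ≡ 273 (mod 341)
6^128 ≡ 273^2 = 74529 ≡ 191 (mod 341)
6^256 ≡ 191^2 = 36481 ≡ 335 (mod 341)
340 = 256 + 64 + 16 + 4 in binary powers of 2.
So 6^340 ≡ 335 · 273 · 335 · 273 ≡ 56 (mod 341).
Since 56 ≠ 1, base 6 is a Fermat witness: 341 is composite.

56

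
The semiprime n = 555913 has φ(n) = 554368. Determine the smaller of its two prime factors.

φ(n) = (p−1)(q−1) = n − (p+q) + 1, so p + q = 555913 − 554368 + 1 = 1546.
p and q are the roots of t² − 1546t + 555913 = 0.
Discriminant: 1546² − 4·555913 = 2390116 − 2223652 = 166464; √166464 = 408.
q = (1546 − 408)/2 = 569, p = (1546 + 408)/2 = 977.
Check: 569 · 977 = 555913.

569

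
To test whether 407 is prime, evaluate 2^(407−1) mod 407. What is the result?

284

2^1 ≡ 2 (mod 407)
2^2 ≡ 2^2 = 4 ≡ 4 (mod 407)
2^4 ≡ 4^2 = 16 ≡ 16 (mod 407)
2^8 ≡ 16^2 = 256 ≡ 256 (mod 407)
2^16 ≡ 256^2 = 65536 ≡ 9 (mod 407)
2^32 ≡ 9^2 = 81 ≡ 81 (mod 407)
2^64 ≡ 81^2 = 6561 ≡ 49 (mod 407)
2^128 ≡ 49^2 = 2401 ≡ 366 (mod 407)
2^256 ≡ 366^2 = 133956 ≡ 53 (mod 407)
406 = 256 + 128 + 16 + 4 + 2 in binary powers of 2.
So 2^406 ≡ 53 · 366 · 9 · 16 · 4 ≡ 284 (mod 407).
Since 284 ≠ 1, base 2 is a Fermat witness: 407 is composite.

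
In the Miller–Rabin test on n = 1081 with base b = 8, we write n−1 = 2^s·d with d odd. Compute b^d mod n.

75

1081 − 1 = 1080 = 2^3 · 135, so d = 135.
8^1 ≡ 8 (mod 1081)
8^2 ≡ 8^2 = 64 ≡ 64 (mod 1081)
8^4 ≡ 64^2 = 4096 ≡ 853 (mod 1081)
8^8 ≡ 853^2 = 727609 ≡ 96 (mod 1081)
8^16 ≡ 96^2 = 9216 ≡ 568 (mod 1081)
8^32 ≡ 568^2 = 322624 ≡ 486 (mod 1081)
8^64 ≡ 486^2 = 236196 ≡ 538 (mod 1081)
8^128 ≡ 538^2 = 289444 ≡ 817 (mod 1081)
135 = 128 + 4 + 2 + 1 in binary powers of 2.
So 8^135 ≡ 817 · 853 · 64 · 8 ≡ 75 (mod 1081).
Squaring chain: 75 → 220 → 836; never reaches −1, so base 8 is a Miller–Rabin witness that 1081 is composite.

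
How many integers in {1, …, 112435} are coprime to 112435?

88704

Factor: 112435 = 5 · 113 · 199.
φ(112435) = (5−1) · (113−1) · (199−1) = 4 · 112 · 198 = 88704.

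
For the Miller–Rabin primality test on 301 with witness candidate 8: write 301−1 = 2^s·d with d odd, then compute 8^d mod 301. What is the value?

260

301 − 1 = 300 = 2^2 · 75, so d = 75.
8^1 ≡ 8 (mod 301)
8^2 ≡ 8^2 = 64 ≡ 64 (mod 301)
8^4 ≡ 64^2 = 4096 ≡ 183 (mod 301)
8^8 ≡ 183^2 = 33489 ≡ 78 (mod 301)
8^16 ≡ 78^2 = 6084 ≡ 64 (mod 301)
8^32 ≡ 64^2 = 4096 ≡ 183 (mod 301)
8^64 ≡ 183^2 = 33489 ≡ 78 (mod 301)
75 = 64 + 8 + 2 + 1 in binary powers of 2.
So 8^75 ≡ 78 · 78 · 64 · 8 ≡ 260 (mod 301).
Squaring chain: 260 → 176; never reaches −1, so base 8 is a Miller–Rabin witness that 301 is composite.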